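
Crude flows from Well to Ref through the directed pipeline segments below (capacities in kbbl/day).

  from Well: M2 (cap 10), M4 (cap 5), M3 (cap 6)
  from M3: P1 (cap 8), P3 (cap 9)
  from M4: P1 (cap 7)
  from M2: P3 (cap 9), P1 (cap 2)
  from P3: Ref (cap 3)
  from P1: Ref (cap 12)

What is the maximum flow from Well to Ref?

15

Augment Well→M3→P3→Ref: bottleneck 3, flow now 3.
Augment Well→M3→P1→Ref: bottleneck 3, flow now 6.
Augment Well→M4→P1→Ref: bottleneck 5, flow now 11.
Augment Well→M2→P1→Ref: bottleneck 2, flow now 13.
Augment Well→M2→P3→M3→P1→Ref: bottleneck 2, flow now 15. (uses reverse residual edge)
No augmenting path remains; maximum flow = 15.
In the residual graph, reachable from Well: {Well, M3, M4, M2, P3, P1}.
Min-cut edges: P3→Ref (3), P1→Ref (12); capacity 3 + 12 = 15.
This cut is saturated, so no flow can exceed 15.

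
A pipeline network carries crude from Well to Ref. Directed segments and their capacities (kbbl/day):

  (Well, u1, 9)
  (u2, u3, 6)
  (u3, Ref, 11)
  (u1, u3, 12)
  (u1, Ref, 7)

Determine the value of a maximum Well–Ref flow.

Augment Well→u1→Ref: bottleneck 7, flow now 7.
Augment Well→u1→u3→Ref: bottleneck 2, flow now 9.
No augmenting path remains; maximum flow = 9.
In the residual graph, reachable from Well: {Well}.
Min-cut edges: Well→u1 (9); capacity 9 = 9.
This cut is saturated, so no flow can exceed 9.

9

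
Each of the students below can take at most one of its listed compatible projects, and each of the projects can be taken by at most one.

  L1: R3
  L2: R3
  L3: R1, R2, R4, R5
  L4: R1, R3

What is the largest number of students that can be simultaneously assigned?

Unit-capacity flow: source→left, listed edges, right→sink; max matching = max flow.
Augmenting path L1→R3 (+1); matched 1.
Augmenting path L3→R1 (+1); matched 2.
Augmenting path L4→R1→L3→R2 (+1); matched 3.
No augmenting path remains; maximum matching = 3.
König certificate: {L3, L4, R3} is a vertex cover of size 3 (every listed pair touches it), so no matching can be larger.

3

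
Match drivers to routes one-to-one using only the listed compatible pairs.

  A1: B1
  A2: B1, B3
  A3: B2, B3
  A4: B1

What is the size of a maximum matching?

Unit-capacity flow: source→left, listed edges, right→sink; max matching = max flow.
Augmenting path A1→B1 (+1); matched 1.
Augmenting path A2→B3 (+1); matched 2.
Augmenting path A3→B2 (+1); matched 3.
No augmenting path remains; maximum matching = 3.
König certificate: {A2, A3, B1} is a vertex cover of size 3 (every listed pair touches it), so no matching can be larger.

3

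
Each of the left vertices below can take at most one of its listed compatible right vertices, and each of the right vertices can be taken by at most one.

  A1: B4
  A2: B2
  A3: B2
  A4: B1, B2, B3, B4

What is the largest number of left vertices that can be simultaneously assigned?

Unit-capacity flow: source→left, listed edges, right→sink; max matching = max flow.
Augmenting path A1→B4 (+1); matched 1.
Augmenting path A2→B2 (+1); matched 2.
Augmenting path A4→B1 (+1); matched 3.
No augmenting path remains; maximum matching = 3.
König certificate: {A1, A4, B2} is a vertex cover of size 3 (every listed pair touches it), so no matching can be larger.

3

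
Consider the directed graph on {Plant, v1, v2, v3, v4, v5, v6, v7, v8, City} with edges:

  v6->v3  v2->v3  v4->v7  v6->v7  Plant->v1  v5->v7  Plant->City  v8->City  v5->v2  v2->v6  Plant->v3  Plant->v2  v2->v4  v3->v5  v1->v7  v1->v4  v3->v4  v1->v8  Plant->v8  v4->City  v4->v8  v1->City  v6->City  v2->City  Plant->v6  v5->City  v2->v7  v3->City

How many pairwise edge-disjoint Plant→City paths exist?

Assign every edge capacity 1; by Menger, the answer equals the max flow.
Path Plant→City (+1); total 1.
Path Plant→v1→City (+1); total 2.
Path Plant→v2→City (+1); total 3.
Path Plant→v3→City (+1); total 4.
Path Plant→v6→City (+1); total 5.
Path Plant→v8→City (+1); total 6.
No residual Plant→City path; max flow = 6.
Certifying cut of size 6: {Plant→City, Plant→v1, Plant→v2, Plant→v3, Plant→v6, Plant→v8}.

6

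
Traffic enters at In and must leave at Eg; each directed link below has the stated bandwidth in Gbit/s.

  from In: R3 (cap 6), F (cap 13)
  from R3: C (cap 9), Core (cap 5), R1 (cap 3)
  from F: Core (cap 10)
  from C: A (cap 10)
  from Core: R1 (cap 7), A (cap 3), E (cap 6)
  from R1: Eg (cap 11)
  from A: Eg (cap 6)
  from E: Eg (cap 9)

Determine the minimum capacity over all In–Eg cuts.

16

Augment In→R3→R1→Eg: bottleneck 3, flow now 3.
Augment In→R3→C→A→Eg: bottleneck 3, flow now 6.
Augment In→F→Core→R1→Eg: bottleneck 7, flow now 13.
Augment In→F→Core→A→Eg: bottleneck 3, flow now 16.
No augmenting path remains; maximum flow = 16.
By max-flow min-cut, the minimum cut capacity equals the max flow.
In the residual graph, reachable from In: {In, F}.
Min-cut edges: In→R3 (6), F→Core (10); capacity 6 + 10 = 16.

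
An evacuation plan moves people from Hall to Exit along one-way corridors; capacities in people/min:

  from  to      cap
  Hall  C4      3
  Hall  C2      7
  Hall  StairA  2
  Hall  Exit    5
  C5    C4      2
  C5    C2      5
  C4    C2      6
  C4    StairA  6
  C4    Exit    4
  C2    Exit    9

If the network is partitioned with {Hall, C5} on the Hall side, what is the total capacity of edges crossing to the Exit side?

Edges leaving {Hall, C5}: Hall→C4 (3), Hall→C2 (7), Hall→StairA (2), Hall→Exit (5), C5→C4 (2), C5→C2 (5).
Cut capacity = 3 + 7 + 2 + 5 + 2 + 5 = 24.

24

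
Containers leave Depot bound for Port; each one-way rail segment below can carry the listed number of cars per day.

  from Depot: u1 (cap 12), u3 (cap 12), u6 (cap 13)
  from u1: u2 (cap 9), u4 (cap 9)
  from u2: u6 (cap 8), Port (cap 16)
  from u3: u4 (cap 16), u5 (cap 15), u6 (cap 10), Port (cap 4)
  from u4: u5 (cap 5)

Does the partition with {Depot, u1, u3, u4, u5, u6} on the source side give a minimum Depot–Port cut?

Yes — it is a minimum cut (capacity 13).

Given cut capacity: 9 + 4 = 13.
Augment Depot→u3→Port: bottleneck 4, flow now 4.
Augment Depot→u1→u2→Port: bottleneck 9, flow now 13.
No augmenting path remains; maximum flow = 13.
Cut capacity 13 equals the max flow, so it is a minimum cut.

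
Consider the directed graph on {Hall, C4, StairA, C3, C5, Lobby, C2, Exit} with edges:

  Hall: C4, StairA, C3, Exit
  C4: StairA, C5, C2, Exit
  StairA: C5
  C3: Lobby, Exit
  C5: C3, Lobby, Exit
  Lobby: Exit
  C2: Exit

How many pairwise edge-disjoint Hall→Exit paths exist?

4

Assign every edge capacity 1; by Menger, the answer equals the max flow.
Path Hall→Exit (+1); total 1.
Path Hall→C4→Exit (+1); total 2.
Path Hall→C3→Exit (+1); total 3.
Path Hall→StairA→C5→Exit (+1); total 4.
No residual Hall→Exit path; max flow = 4.
Certifying cut of size 4: {Hall→C3, Hall→C4, Hall→Exit, Hall→StairA}.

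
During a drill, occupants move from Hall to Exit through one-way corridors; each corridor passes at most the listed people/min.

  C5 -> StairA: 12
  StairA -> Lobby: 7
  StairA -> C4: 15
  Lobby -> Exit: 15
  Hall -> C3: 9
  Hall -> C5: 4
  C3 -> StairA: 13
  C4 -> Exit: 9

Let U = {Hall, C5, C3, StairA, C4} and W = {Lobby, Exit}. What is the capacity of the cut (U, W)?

Edges leaving {Hall, C5, C3, StairA, C4}: StairA→Lobby (7), C4→Exit (9).
Cut capacity = 7 + 9 = 16.

16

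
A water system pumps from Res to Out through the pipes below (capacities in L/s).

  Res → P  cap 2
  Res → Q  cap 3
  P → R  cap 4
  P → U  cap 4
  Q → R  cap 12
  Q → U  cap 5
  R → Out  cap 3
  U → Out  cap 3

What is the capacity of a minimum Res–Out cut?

Augment Res→P→R→Out: bottleneck 2, flow now 2.
Augment Res→Q→R→Out: bottleneck 1, flow now 3.
Augment Res→Q→U→Out: bottleneck 2, flow now 5.
No augmenting path remains; maximum flow = 5.
By max-flow min-cut, the minimum cut capacity equals the max flow.
In the residual graph, reachable from Res: {Res}.
Min-cut edges: Res→P (2), Res→Q (3); capacity 2 + 3 = 5.

5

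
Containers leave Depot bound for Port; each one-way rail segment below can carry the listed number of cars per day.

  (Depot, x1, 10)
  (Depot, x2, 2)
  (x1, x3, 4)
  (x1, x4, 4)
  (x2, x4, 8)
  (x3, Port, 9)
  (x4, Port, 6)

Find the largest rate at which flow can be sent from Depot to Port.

Augment Depot→x1→x3→Port: bottleneck 4, flow now 4.
Augment Depot→x1→x4→Port: bottleneck 4, flow now 8.
Augment Depot→x2→x4→Port: bottleneck 2, flow now 10.
No augmenting path remains; maximum flow = 10.
In the residual graph, reachable from Depot: {Depot, x1}.
Min-cut edges: Depot→x2 (2), x1→x3 (4), x1→x4 (4); capacity 2 + 4 + 4 = 10.
This cut is saturated, so no flow can exceed 10.

10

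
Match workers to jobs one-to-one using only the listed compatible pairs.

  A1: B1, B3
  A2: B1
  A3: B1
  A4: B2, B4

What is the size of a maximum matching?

3

Unit-capacity flow: source→left, listed edges, right→sink; max matching = max flow.
Augmenting path A1→B1 (+1); matched 1.
Augmenting path A4→B2 (+1); matched 2.
Augmenting path A2→B1→A1→B3 (+1); matched 3.
No augmenting path remains; maximum matching = 3.
König certificate: {A1, A4, B1} is a vertex cover of size 3 (every listed pair touches it), so no matching can be larger.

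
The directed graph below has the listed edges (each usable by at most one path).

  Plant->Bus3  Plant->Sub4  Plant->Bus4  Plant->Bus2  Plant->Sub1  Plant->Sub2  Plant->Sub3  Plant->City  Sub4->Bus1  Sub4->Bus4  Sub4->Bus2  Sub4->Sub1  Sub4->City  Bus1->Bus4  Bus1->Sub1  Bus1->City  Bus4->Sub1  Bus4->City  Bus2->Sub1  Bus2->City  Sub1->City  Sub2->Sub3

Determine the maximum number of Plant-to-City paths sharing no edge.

5

Assign every edge capacity 1; by Menger, the answer equals the max flow.
Path Plant→City (+1); total 1.
Path Plant→Sub4→City (+1); total 2.
Path Plant→Bus4→City (+1); total 3.
Path Plant→Bus2→City (+1); total 4.
Path Plant→Sub1→City (+1); total 5.
No residual Plant→City path; max flow = 5.
Certifying cut of size 5: {Plant→Bus2, Plant→Bus4, Plant→City, Plant→Sub1, Plant→Sub4}.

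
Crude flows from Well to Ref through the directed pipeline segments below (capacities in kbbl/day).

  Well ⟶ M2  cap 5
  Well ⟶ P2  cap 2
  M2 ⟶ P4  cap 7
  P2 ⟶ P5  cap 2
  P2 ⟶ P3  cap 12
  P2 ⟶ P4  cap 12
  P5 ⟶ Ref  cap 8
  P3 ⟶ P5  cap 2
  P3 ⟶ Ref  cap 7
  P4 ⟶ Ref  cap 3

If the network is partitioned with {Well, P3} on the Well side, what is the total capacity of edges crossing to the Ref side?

Edges leaving {Well, P3}: Well→M2 (5), Well→P2 (2), P3→P5 (2), P3→Ref (7).
Cut capacity = 5 + 2 + 2 + 7 = 16.

16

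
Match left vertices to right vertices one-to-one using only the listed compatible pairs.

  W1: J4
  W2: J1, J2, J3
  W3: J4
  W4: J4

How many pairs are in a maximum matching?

2

Unit-capacity flow: source→left, listed edges, right→sink; max matching = max flow.
Augmenting path W1→J4 (+1); matched 1.
Augmenting path W2→J1 (+1); matched 2.
No augmenting path remains; maximum matching = 2.
König certificate: {W2, J4} is a vertex cover of size 2 (every listed pair touches it), so no matching can be larger.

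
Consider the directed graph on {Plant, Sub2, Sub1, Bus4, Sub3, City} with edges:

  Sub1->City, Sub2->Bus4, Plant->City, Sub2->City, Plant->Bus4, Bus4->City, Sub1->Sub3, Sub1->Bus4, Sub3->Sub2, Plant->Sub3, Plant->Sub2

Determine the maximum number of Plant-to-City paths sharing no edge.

3

Assign every edge capacity 1; by Menger, the answer equals the max flow.
Path Plant→City (+1); total 1.
Path Plant→Sub2→City (+1); total 2.
Path Plant→Bus4→City (+1); total 3.
No residual Plant→City path; max flow = 3.
Certifying cut of size 3: {Bus4→City, Plant→City, Sub2→City}.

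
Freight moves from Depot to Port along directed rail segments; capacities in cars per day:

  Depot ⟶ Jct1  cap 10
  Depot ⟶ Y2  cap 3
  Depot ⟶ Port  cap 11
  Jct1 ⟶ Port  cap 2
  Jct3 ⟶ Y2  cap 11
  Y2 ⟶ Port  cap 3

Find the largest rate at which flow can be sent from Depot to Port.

16

Augment Depot→Port: bottleneck 11, flow now 11.
Augment Depot→Jct1→Port: bottleneck 2, flow now 13.
Augment Depot→Y2→Port: bottleneck 3, flow now 16.
No augmenting path remains; maximum flow = 16.
In the residual graph, reachable from Depot: {Depot, Jct1}.
Min-cut edges: Depot→Y2 (3), Depot→Port (11), Jct1→Port (2); capacity 3 + 11 + 2 = 16.
This cut is saturated, so no flow can exceed 16.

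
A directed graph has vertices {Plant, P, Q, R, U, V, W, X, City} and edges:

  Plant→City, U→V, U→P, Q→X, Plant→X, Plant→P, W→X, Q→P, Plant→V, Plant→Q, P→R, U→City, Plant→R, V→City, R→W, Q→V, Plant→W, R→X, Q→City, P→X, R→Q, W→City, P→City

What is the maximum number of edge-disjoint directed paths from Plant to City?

5

Assign every edge capacity 1; by Menger, the answer equals the max flow.
Path Plant→City (+1); total 1.
Path Plant→P→City (+1); total 2.
Path Plant→Q→City (+1); total 3.
Path Plant→V→City (+1); total 4.
Path Plant→W→City (+1); total 5.
No residual Plant→City path; max flow = 5.
Certifying cut of size 5: {P→City, Plant→City, Q→City, V→City, W→City}.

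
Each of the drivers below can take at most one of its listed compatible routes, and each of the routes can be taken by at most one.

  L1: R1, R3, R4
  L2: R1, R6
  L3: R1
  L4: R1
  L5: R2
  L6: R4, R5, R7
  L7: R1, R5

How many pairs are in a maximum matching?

6

Unit-capacity flow: source→left, listed edges, right→sink; max matching = max flow.
Augmenting path L1→R1 (+1); matched 1.
Augmenting path L2→R6 (+1); matched 2.
Augmenting path L5→R2 (+1); matched 3.
Augmenting path L6→R4 (+1); matched 4.
Augmenting path L7→R5 (+1); matched 5.
Augmenting path L3→R1→L1→R3 (+1); matched 6.
No augmenting path remains; maximum matching = 6.
König certificate: {L1, L2, L5, L6, L7, R1} is a vertex cover of size 6 (every listed pair touches it), so no matching can be larger.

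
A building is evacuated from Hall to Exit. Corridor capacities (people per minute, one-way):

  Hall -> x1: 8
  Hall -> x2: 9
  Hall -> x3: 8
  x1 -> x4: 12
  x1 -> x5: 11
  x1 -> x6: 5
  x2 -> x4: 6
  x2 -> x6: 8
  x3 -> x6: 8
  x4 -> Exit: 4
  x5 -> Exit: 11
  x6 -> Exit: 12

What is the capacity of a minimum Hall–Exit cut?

24

Augment Hall→x1→x4→Exit: bottleneck 4, flow now 4.
Augment Hall→x1→x5→Exit: bottleneck 4, flow now 8.
Augment Hall→x2→x6→Exit: bottleneck 8, flow now 16.
Augment Hall→x3→x6→Exit: bottleneck 4, flow now 20.
Augment Hall→x2→x4→x1→x5→Exit: bottleneck 1, flow now 21. (uses reverse residual edge)
Augment Hall→x3→x6→x2→x4→x1→x5→Exit: bottleneck 3, flow now 24. (uses reverse residual edge)
No augmenting path remains; maximum flow = 24.
By max-flow min-cut, the minimum cut capacity equals the max flow.
In the residual graph, reachable from Hall: {Hall, x2, x3, x4, x6}.
Min-cut edges: Hall→x1 (8), x4→Exit (4), x6→Exit (12); capacity 8 + 4 + 12 = 24.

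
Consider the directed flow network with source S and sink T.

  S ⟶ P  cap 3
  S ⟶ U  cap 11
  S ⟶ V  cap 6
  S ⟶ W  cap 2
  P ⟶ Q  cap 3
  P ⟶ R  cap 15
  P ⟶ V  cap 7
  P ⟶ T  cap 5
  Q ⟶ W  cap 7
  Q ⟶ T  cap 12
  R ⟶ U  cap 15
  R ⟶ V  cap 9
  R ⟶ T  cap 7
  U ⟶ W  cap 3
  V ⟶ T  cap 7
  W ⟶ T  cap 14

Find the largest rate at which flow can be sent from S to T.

Augment S→P→T: bottleneck 3, flow now 3.
Augment S→V→T: bottleneck 6, flow now 9.
Augment S→W→T: bottleneck 2, flow now 11.
Augment S→U→W→T: bottleneck 3, flow now 14.
No augmenting path remains; maximum flow = 14.
In the residual graph, reachable from S: {S, U}.
Min-cut edges: S→P (3), S→V (6), S→W (2), U→W (3); capacity 3 + 6 + 2 + 3 = 14.
This cut is saturated, so no flow can exceed 14.

14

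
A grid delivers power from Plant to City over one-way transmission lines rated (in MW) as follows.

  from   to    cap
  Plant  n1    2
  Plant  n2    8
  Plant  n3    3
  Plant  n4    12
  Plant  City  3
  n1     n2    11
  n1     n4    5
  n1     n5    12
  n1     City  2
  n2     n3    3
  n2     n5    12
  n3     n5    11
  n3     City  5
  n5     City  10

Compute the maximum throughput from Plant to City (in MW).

16

Augment Plant→City: bottleneck 3, flow now 3.
Augment Plant→n1→City: bottleneck 2, flow now 5.
Augment Plant→n3→City: bottleneck 3, flow now 8.
Augment Plant→n2→n3→City: bottleneck 2, flow now 10.
Augment Plant→n2→n5→City: bottleneck 6, flow now 16.
No augmenting path remains; maximum flow = 16.
In the residual graph, reachable from Plant: {Plant, n4}.
Min-cut edges: Plant→n1 (2), Plant→n2 (8), Plant→n3 (3), Plant→City (3); capacity 2 + 8 + 3 + 3 = 16.
This cut is saturated, so no flow can exceed 16.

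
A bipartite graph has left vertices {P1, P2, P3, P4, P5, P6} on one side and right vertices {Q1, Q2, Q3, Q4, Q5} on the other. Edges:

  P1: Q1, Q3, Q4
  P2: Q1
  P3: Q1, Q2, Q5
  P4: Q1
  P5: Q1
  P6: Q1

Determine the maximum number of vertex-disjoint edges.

3

Unit-capacity flow: source→left, listed edges, right→sink; max matching = max flow.
Augmenting path P1→Q1 (+1); matched 1.
Augmenting path P3→Q2 (+1); matched 2.
Augmenting path P2→Q1→P1→Q3 (+1); matched 3.
No augmenting path remains; maximum matching = 3.
König certificate: {P1, P3, Q1} is a vertex cover of size 3 (every listed pair touches it), so no matching can be larger.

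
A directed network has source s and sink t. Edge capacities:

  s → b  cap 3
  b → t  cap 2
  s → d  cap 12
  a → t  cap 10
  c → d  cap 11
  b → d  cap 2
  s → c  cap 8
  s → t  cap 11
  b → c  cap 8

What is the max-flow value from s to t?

13

Augment s→t: bottleneck 11, flow now 11.
Augment s→b→t: bottleneck 2, flow now 13.
No augmenting path remains; maximum flow = 13.
In the residual graph, reachable from s: {s, b, c, d}.
Min-cut edges: s→t (11), b→t (2); capacity 11 + 2 = 13.
This cut is saturated, so no flow can exceed 13.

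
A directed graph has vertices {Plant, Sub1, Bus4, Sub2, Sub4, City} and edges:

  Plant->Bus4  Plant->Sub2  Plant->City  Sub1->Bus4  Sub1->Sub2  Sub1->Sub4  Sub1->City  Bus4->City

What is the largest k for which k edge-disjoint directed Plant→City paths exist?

2

Assign every edge capacity 1; by Menger, the answer equals the max flow.
Path Plant→City (+1); total 1.
Path Plant→Bus4→City (+1); total 2.
No residual Plant→City path; max flow = 2.
Certifying cut of size 2: {Plant→Bus4, Plant→City}.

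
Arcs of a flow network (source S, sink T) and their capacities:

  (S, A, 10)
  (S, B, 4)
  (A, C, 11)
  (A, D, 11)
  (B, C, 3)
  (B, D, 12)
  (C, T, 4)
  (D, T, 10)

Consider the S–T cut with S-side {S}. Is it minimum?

Yes — it is a minimum cut (capacity 14).

Given cut capacity: 10 + 4 = 14.
Augment S→A→C→T: bottleneck 4, flow now 4.
Augment S→A→D→T: bottleneck 6, flow now 10.
Augment S→B→D→T: bottleneck 4, flow now 14.
No augmenting path remains; maximum flow = 14.
Cut capacity 14 equals the max flow, so it is a minimum cut.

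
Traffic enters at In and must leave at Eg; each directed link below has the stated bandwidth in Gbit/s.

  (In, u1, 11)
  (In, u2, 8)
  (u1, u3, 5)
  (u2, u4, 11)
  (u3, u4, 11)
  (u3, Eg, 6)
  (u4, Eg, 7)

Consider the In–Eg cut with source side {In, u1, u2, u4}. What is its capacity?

12

Edges leaving {In, u1, u2, u4}: u1→u3 (5), u4→Eg (7).
Cut capacity = 5 + 7 = 12.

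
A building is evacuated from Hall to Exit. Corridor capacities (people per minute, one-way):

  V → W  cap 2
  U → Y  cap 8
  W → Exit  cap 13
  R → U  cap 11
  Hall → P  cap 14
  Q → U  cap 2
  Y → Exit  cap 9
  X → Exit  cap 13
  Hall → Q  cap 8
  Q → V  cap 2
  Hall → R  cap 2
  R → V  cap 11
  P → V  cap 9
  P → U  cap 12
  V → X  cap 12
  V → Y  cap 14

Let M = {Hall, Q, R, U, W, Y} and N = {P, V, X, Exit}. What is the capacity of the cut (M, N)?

Edges leaving {Hall, Q, R, U, W, Y}: Hall→P (14), Q→V (2), R→V (11), W→Exit (13), Y→Exit (9).
Cut capacity = 14 + 2 + 11 + 13 + 9 = 49.

49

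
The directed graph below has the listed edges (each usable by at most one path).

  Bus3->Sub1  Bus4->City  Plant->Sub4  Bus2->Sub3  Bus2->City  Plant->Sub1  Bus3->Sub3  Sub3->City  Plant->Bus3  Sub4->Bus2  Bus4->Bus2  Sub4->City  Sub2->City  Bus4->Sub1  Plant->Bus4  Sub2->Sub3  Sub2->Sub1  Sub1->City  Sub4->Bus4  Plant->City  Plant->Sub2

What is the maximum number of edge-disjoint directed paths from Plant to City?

Assign every edge capacity 1; by Menger, the answer equals the max flow.
Path Plant→City (+1); total 1.
Path Plant→Sub4→City (+1); total 2.
Path Plant→Bus4→City (+1); total 3.
Path Plant→Sub2→City (+1); total 4.
Path Plant→Sub1→City (+1); total 5.
Path Plant→Bus3→Sub3→City (+1); total 6.
No residual Plant→City path; max flow = 6.
Certifying cut of size 6: {Plant→Bus3, Plant→Bus4, Plant→City, Plant→Sub1, Plant→Sub2, Plant→Sub4}.

6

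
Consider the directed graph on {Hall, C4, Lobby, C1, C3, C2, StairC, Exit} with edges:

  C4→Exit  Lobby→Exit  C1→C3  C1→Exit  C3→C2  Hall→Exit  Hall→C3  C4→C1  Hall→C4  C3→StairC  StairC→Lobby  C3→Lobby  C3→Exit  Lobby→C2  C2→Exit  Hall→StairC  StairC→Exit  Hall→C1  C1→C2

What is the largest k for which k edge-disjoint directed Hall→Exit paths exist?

Assign every edge capacity 1; by Menger, the answer equals the max flow.
Path Hall→Exit (+1); total 1.
Path Hall→C4→Exit (+1); total 2.
Path Hall→C1→Exit (+1); total 3.
Path Hall→C3→Exit (+1); total 4.
Path Hall→StairC→Exit (+1); total 5.
No residual Hall→Exit path; max flow = 5.
Certifying cut of size 5: {Hall→C1, Hall→C3, Hall→C4, Hall→Exit, Hall→StairC}.

5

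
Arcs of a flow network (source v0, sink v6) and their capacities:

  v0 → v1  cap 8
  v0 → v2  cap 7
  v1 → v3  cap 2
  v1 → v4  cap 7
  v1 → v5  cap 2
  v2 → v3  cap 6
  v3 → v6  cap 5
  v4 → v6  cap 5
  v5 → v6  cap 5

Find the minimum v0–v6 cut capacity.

Augment v0→v1→v3→v6: bottleneck 2, flow now 2.
Augment v0→v1→v4→v6: bottleneck 5, flow now 7.
Augment v0→v1→v5→v6: bottleneck 1, flow now 8.
Augment v0→v2→v3→v6: bottleneck 3, flow now 11.
Augment v0→v2→v3→v1→v5→v6: bottleneck 1, flow now 12. (uses reverse residual edge)
No augmenting path remains; maximum flow = 12.
By max-flow min-cut, the minimum cut capacity equals the max flow.
In the residual graph, reachable from v0: {v0, v1, v2, v3, v4}.
Min-cut edges: v1→v5 (2), v3→v6 (5), v4→v6 (5); capacity 2 + 5 + 5 = 12.

12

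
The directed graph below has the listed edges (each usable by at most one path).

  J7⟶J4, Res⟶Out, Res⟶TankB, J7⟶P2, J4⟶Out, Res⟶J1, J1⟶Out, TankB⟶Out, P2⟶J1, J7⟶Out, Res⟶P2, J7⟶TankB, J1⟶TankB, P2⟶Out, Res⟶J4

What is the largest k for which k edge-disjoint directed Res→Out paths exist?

Assign every edge capacity 1; by Menger, the answer equals the max flow.
Path Res→Out (+1); total 1.
Path Res→P2→Out (+1); total 2.
Path Res→J1→Out (+1); total 3.
Path Res→J4→Out (+1); total 4.
Path Res→TankB→Out (+1); total 5.
No residual Res→Out path; max flow = 5.
Certifying cut of size 5: {Res→J1, Res→J4, Res→Out, Res→P2, Res→TankB}.

5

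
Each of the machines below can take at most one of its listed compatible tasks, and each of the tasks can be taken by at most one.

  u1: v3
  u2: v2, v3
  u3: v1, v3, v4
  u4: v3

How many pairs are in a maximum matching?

Unit-capacity flow: source→left, listed edges, right→sink; max matching = max flow.
Augmenting path u1→v3 (+1); matched 1.
Augmenting path u2→v2 (+1); matched 2.
Augmenting path u3→v1 (+1); matched 3.
No augmenting path remains; maximum matching = 3.
König certificate: {u2, u3, v3} is a vertex cover of size 3 (every listed pair touches it), so no matching can be larger.

3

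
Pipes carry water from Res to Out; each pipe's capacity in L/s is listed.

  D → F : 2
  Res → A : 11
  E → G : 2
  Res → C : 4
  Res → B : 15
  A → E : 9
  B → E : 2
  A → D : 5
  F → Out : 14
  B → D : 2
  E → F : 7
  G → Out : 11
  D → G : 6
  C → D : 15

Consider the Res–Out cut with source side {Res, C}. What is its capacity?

Edges leaving {Res, C}: Res→A (11), Res→B (15), C→D (15).
Cut capacity = 11 + 15 + 15 = 41.

41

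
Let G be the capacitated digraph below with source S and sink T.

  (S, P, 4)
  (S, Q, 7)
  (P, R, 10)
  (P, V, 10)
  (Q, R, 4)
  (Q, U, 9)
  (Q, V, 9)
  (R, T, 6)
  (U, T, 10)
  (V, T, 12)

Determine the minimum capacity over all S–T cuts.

Augment S→P→R→T: bottleneck 4, flow now 4.
Augment S→Q→R→T: bottleneck 2, flow now 6.
Augment S→Q→U→T: bottleneck 5, flow now 11.
No augmenting path remains; maximum flow = 11.
By max-flow min-cut, the minimum cut capacity equals the max flow.
In the residual graph, reachable from S: {S}.
Min-cut edges: S→P (4), S→Q (7); capacity 4 + 7 = 11.

11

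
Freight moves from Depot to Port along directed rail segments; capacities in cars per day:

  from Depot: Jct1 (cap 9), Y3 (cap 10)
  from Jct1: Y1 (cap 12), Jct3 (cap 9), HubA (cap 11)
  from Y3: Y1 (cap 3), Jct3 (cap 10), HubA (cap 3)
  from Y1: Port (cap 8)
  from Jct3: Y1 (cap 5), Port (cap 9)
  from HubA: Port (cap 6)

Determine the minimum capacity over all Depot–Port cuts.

19

Augment Depot→Jct1→Y1→Port: bottleneck 8, flow now 8.
Augment Depot→Jct1→Jct3→Port: bottleneck 1, flow now 9.
Augment Depot→Y3→Jct3→Port: bottleneck 8, flow now 17.
Augment Depot→Y3→HubA→Port: bottleneck 2, flow now 19.
No augmenting path remains; maximum flow = 19.
By max-flow min-cut, the minimum cut capacity equals the max flow.
In the residual graph, reachable from Depot: {Depot}.
Min-cut edges: Depot→Jct1 (9), Depot→Y3 (10); capacity 9 + 10 = 19.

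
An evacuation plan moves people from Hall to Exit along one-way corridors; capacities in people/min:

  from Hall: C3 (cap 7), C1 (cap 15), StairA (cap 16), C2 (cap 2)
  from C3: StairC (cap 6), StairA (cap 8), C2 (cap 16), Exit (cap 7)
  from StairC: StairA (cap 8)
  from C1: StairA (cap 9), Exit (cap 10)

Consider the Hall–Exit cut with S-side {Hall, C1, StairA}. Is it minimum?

Given cut capacity: 7 + 2 + 10 = 19.
Augment Hall→C3→Exit: bottleneck 7, flow now 7.
Augment Hall→C1→Exit: bottleneck 10, flow now 17.
No augmenting path remains; maximum flow = 17.
In the residual graph, reachable from Hall: {Hall, C1, StairA, C2}.
Min-cut edges: Hall→C3 (7), C1→Exit (10); capacity 7 + 10 = 17.
Cut capacity 19 exceeds the max flow 17, so it is not minimum.

No — its capacity is 19, but the minimum cut has capacity 17.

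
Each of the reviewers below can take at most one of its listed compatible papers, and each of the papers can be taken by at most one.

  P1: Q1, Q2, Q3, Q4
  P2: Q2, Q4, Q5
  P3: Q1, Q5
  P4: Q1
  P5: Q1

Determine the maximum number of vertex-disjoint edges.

4

Unit-capacity flow: source→left, listed edges, right→sink; max matching = max flow.
Augmenting path P1→Q1 (+1); matched 1.
Augmenting path P2→Q2 (+1); matched 2.
Augmenting path P3→Q5 (+1); matched 3.
Augmenting path P4→Q1→P1→Q3 (+1); matched 4.
No augmenting path remains; maximum matching = 4.
König certificate: {P1, P2, P3, Q1} is a vertex cover of size 4 (every listed pair touches it), so no matching can be larger.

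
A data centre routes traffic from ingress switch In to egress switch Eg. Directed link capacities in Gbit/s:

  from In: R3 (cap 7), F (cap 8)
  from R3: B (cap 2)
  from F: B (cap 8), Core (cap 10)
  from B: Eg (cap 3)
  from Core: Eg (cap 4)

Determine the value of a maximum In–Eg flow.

7

Augment In→R3→B→Eg: bottleneck 2, flow now 2.
Augment In→F→B→Eg: bottleneck 1, flow now 3.
Augment In→F→Core→Eg: bottleneck 4, flow now 7.
No augmenting path remains; maximum flow = 7.
In the residual graph, reachable from In: {In, R3, F, B, Core}.
Min-cut edges: B→Eg (3), Core→Eg (4); capacity 3 + 4 = 7.
This cut is saturated, so no flow can exceed 7.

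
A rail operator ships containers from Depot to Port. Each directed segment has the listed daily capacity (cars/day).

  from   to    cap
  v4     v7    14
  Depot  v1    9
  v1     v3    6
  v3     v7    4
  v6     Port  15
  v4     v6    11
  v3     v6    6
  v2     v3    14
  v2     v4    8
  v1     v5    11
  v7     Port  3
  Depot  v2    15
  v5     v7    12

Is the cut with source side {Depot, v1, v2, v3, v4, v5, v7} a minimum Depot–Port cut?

No — its capacity is 20, but the minimum cut has capacity 17.

Given cut capacity: 6 + 11 + 3 = 20.
Augment Depot→v1→v3→v6→Port: bottleneck 6, flow now 6.
Augment Depot→v1→v5→v7→Port: bottleneck 3, flow now 9.
Augment Depot→v2→v4→v6→Port: bottleneck 8, flow now 17.
No augmenting path remains; maximum flow = 17.
In the residual graph, reachable from Depot: {Depot, v1, v2, v3, v5, v7}.
Min-cut edges: v2→v4 (8), v3→v6 (6), v7→Port (3); capacity 8 + 6 + 3 = 17.
Cut capacity 20 exceeds the max flow 17, so it is not minimum.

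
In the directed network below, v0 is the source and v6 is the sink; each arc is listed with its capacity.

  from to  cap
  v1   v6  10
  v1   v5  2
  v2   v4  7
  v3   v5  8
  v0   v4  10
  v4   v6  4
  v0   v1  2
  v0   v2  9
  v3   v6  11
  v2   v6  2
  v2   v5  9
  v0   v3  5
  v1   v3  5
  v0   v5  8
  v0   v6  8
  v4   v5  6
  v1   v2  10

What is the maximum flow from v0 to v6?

Augment v0→v6: bottleneck 8, flow now 8.
Augment v0→v1→v6: bottleneck 2, flow now 10.
Augment v0→v2→v6: bottleneck 2, flow now 12.
Augment v0→v3→v6: bottleneck 5, flow now 17.
Augment v0→v4→v6: bottleneck 4, flow now 21.
No augmenting path remains; maximum flow = 21.
In the residual graph, reachable from v0: {v0, v2, v4, v5}.
Min-cut edges: v0→v1 (2), v0→v3 (5), v0→v6 (8), v2→v6 (2), v4→v6 (4); capacity 2 + 5 + 8 + 2 + 4 = 21.
This cut is saturated, so no flow can exceed 21.

21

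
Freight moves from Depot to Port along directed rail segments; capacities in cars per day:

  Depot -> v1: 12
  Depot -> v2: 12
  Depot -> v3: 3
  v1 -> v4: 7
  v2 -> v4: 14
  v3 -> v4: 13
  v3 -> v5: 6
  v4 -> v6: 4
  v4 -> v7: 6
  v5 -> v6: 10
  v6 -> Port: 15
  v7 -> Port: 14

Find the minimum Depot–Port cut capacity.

13

Augment Depot→v1→v4→v6→Port: bottleneck 4, flow now 4.
Augment Depot→v1→v4→v7→Port: bottleneck 3, flow now 7.
Augment Depot→v2→v4→v7→Port: bottleneck 3, flow now 10.
Augment Depot→v3→v5→v6→Port: bottleneck 3, flow now 13.
No augmenting path remains; maximum flow = 13.
By max-flow min-cut, the minimum cut capacity equals the max flow.
In the residual graph, reachable from Depot: {Depot, v1, v2, v4}.
Min-cut edges: Depot→v3 (3), v4→v6 (4), v4→v7 (6); capacity 3 + 4 + 6 = 13.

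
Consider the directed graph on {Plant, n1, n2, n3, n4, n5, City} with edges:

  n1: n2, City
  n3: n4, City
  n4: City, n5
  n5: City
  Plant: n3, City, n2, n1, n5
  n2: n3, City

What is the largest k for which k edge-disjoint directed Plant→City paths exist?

Assign every edge capacity 1; by Menger, the answer equals the max flow.
Path Plant→City (+1); total 1.
Path Plant→n1→City (+1); total 2.
Path Plant→n2→City (+1); total 3.
Path Plant→n3→City (+1); total 4.
Path Plant→n5→City (+1); total 5.
No residual Plant→City path; max flow = 5.
Certifying cut of size 5: {Plant→City, Plant→n1, Plant→n2, Plant→n3, Plant→n5}.

5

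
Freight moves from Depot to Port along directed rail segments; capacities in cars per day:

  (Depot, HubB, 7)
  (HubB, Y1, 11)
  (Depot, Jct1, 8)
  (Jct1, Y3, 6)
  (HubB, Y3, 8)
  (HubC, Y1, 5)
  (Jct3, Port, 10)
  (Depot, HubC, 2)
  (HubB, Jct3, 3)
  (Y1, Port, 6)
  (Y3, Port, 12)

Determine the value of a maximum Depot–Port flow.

15

Augment Depot→HubC→Y1→Port: bottleneck 2, flow now 2.
Augment Depot→Jct1→Y3→Port: bottleneck 6, flow now 8.
Augment Depot→HubB→Y1→Port: bottleneck 4, flow now 12.
Augment Depot→HubB→Jct3→Port: bottleneck 3, flow now 15.
No augmenting path remains; maximum flow = 15.
In the residual graph, reachable from Depot: {Depot, Jct1}.
Min-cut edges: Depot→HubC (2), Depot→HubB (7), Jct1→Y3 (6); capacity 2 + 7 + 6 = 15.
This cut is saturated, so no flow can exceed 15.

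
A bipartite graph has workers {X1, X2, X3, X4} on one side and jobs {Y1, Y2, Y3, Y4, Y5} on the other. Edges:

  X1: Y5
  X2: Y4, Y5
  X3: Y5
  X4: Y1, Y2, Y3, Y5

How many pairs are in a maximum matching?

3

Unit-capacity flow: source→left, listed edges, right→sink; max matching = max flow.
Augmenting path X1→Y5 (+1); matched 1.
Augmenting path X2→Y4 (+1); matched 2.
Augmenting path X4→Y1 (+1); matched 3.
No augmenting path remains; maximum matching = 3.
König certificate: {X2, X4, Y5} is a vertex cover of size 3 (every listed pair touches it), so no matching can be larger.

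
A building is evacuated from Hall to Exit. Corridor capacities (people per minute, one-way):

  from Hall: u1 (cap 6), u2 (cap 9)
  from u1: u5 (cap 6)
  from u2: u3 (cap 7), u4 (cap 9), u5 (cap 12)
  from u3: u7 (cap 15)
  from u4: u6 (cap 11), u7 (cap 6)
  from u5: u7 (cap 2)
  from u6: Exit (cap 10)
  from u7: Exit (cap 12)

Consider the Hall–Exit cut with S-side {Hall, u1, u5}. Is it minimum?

Yes — it is a minimum cut (capacity 11).

Given cut capacity: 9 + 2 = 11.
Augment Hall→u1→u5→u7→Exit: bottleneck 2, flow now 2.
Augment Hall→u2→u3→u7→Exit: bottleneck 7, flow now 9.
Augment Hall→u2→u4→u6→Exit: bottleneck 2, flow now 11.
No augmenting path remains; maximum flow = 11.
Cut capacity 11 equals the max flow, so it is a minimum cut.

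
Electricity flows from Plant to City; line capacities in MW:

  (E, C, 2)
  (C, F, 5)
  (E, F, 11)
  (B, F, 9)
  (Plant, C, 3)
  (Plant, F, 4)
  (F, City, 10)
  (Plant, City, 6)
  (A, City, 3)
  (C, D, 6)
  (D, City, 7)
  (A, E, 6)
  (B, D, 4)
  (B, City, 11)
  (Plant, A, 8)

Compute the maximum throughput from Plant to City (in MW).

Augment Plant→City: bottleneck 6, flow now 6.
Augment Plant→A→City: bottleneck 3, flow now 9.
Augment Plant→F→City: bottleneck 4, flow now 13.
Augment Plant→C→D→City: bottleneck 3, flow now 16.
Augment Plant→A→E→F→City: bottleneck 5, flow now 21.
No augmenting path remains; maximum flow = 21.
In the residual graph, reachable from Plant: {Plant}.
Min-cut edges: Plant→A (8), Plant→C (3), Plant→F (4), Plant→City (6); capacity 8 + 3 + 4 + 6 = 21.
This cut is saturated, so no flow can exceed 21.

21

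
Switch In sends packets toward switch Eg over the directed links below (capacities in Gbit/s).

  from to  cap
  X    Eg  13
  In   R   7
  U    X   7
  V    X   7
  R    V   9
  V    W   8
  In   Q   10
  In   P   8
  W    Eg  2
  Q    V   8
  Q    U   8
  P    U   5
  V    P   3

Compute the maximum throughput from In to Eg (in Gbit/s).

Augment In→P→U→X→Eg: bottleneck 5, flow now 5.
Augment In→Q→U→X→Eg: bottleneck 2, flow now 7.
Augment In→Q→V→W→Eg: bottleneck 2, flow now 9.
Augment In→Q→V→X→Eg: bottleneck 6, flow now 15.
No augmenting path remains; maximum flow = 15.
In the residual graph, reachable from In: {In, P, Q, R, U, V, W, X}.
Min-cut edges: W→Eg (2), X→Eg (13); capacity 2 + 13 = 15.
This cut is saturated, so no flow can exceed 15.

15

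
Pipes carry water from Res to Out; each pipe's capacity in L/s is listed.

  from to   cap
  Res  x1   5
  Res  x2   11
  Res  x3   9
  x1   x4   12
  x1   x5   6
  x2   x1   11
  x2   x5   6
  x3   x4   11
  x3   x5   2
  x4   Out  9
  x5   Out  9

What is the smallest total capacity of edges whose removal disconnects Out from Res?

Augment Res→x1→x4→Out: bottleneck 5, flow now 5.
Augment Res→x2→x5→Out: bottleneck 6, flow now 11.
Augment Res→x3→x4→Out: bottleneck 4, flow now 15.
Augment Res→x3→x5→Out: bottleneck 2, flow now 17.
Augment Res→x2→x1→x5→Out: bottleneck 1, flow now 18.
No augmenting path remains; maximum flow = 18.
By max-flow min-cut, the minimum cut capacity equals the max flow.
In the residual graph, reachable from Res: {Res, x1, x2, x3, x4, x5}.
Min-cut edges: x4→Out (9), x5→Out (9); capacity 9 + 9 = 18.

18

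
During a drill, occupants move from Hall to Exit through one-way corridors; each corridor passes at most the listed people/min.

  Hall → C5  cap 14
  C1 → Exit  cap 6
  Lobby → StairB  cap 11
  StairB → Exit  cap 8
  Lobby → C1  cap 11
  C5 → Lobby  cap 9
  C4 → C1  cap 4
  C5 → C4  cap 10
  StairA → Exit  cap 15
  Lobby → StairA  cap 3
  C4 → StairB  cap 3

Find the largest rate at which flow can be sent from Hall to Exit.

14

Augment Hall→C5→C4→StairB→Exit: bottleneck 3, flow now 3.
Augment Hall→C5→C4→C1→Exit: bottleneck 4, flow now 7.
Augment Hall→C5→Lobby→StairB→Exit: bottleneck 5, flow now 12.
Augment Hall→C5→Lobby→StairA→Exit: bottleneck 2, flow now 14.
No augmenting path remains; maximum flow = 14.
In the residual graph, reachable from Hall: {Hall}.
Min-cut edges: Hall→C5 (14); capacity 14 = 14.
This cut is saturated, so no flow can exceed 14.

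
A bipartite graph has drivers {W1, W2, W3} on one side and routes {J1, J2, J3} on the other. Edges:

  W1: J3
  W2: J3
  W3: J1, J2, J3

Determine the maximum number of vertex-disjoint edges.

Unit-capacity flow: source→left, listed edges, right→sink; max matching = max flow.
Augmenting path W1→J3 (+1); matched 1.
Augmenting path W3→J1 (+1); matched 2.
No augmenting path remains; maximum matching = 2.
König certificate: {W3, J3} is a vertex cover of size 2 (every listed pair touches it), so no matching can be larger.

2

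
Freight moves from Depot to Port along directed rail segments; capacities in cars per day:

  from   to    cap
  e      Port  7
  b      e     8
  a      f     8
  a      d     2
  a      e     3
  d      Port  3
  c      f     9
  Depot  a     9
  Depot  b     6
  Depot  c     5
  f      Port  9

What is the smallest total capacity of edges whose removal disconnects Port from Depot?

18

Augment Depot→a→d→Port: bottleneck 2, flow now 2.
Augment Depot→a→e→Port: bottleneck 3, flow now 5.
Augment Depot→a→f→Port: bottleneck 4, flow now 9.
Augment Depot→b→e→Port: bottleneck 4, flow now 13.
Augment Depot→c→f→Port: bottleneck 5, flow now 18.
No augmenting path remains; maximum flow = 18.
By max-flow min-cut, the minimum cut capacity equals the max flow.
In the residual graph, reachable from Depot: {Depot, a, b, c, e, f}.
Min-cut edges: a→d (2), e→Port (7), f→Port (9); capacity 2 + 7 + 9 = 18.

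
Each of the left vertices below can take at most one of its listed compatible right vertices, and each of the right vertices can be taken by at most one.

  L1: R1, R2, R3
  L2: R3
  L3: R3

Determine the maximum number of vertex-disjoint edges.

2

Unit-capacity flow: source→left, listed edges, right→sink; max matching = max flow.
Augmenting path L1→R1 (+1); matched 1.
Augmenting path L2→R3 (+1); matched 2.
No augmenting path remains; maximum matching = 2.
König certificate: {L1, R3} is a vertex cover of size 2 (every listed pair touches it), so no matching can be larger.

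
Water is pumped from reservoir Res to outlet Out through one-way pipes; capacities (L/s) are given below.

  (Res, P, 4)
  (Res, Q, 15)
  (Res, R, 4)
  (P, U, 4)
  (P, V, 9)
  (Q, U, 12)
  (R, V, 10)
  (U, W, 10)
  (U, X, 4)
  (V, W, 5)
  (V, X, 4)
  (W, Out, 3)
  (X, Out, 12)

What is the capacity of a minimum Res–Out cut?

11

Augment Res→P→U→W→Out: bottleneck 3, flow now 3.
Augment Res→P→U→X→Out: bottleneck 1, flow now 4.
Augment Res→Q→U→X→Out: bottleneck 3, flow now 7.
Augment Res→R→V→X→Out: bottleneck 4, flow now 11.
No augmenting path remains; maximum flow = 11.
By max-flow min-cut, the minimum cut capacity equals the max flow.
In the residual graph, reachable from Res: {Res, P, Q, R, U, V, W}.
Min-cut edges: U→X (4), V→X (4), W→Out (3); capacity 4 + 4 + 3 = 11.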